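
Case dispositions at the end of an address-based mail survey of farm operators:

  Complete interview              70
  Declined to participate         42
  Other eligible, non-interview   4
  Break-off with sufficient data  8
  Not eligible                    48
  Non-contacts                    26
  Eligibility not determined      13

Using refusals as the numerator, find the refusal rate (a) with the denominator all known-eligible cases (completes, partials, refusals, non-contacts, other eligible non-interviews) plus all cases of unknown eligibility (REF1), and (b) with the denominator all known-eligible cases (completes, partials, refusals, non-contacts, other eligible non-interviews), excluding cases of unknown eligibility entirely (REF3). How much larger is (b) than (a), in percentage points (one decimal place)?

Numerator = 42
Denom = 70 + 8 + 42 + 26 + 4 + 13 = 163
REF1 = 42 / 163 = 0.2577
Denom = 70 + 8 + 42 + 26 + 4 = 150
REF3 = 42 / 150 = 0.2800
Difference = 28.00 − 25.77 = 2.23 percentage points

2.2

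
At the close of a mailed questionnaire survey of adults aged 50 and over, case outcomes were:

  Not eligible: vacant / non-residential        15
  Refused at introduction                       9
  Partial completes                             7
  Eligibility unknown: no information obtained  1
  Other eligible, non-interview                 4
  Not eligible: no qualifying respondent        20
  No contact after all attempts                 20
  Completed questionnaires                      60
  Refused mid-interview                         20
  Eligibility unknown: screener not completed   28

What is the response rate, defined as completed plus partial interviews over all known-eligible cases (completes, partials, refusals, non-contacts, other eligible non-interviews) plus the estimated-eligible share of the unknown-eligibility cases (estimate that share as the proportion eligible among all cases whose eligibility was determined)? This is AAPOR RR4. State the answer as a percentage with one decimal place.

47.0%

Declined to participate = 9 + 20 = 29
Undetermined eligibility = 28 + 1 = 29
Not eligible = 20 + 15 = 35
Num: 60 + 7 = 67
Known eligible: 60 + 7 + 29 + 20 + 4 = 120
e = 120 / (120 + 35) = 120 / 155 = 0.7742
Estimated eligible among unknowns: 0.7742 × 29 = 22.45
Base: 120 + 22.45 = 142.45
RR4 = 67 / 142.45 = 0.4703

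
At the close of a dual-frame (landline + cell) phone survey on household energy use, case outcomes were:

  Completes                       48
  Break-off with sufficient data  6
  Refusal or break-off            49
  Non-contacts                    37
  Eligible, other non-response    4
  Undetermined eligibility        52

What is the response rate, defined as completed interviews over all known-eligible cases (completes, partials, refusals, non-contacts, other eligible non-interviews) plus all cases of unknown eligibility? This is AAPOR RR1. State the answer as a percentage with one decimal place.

Top = 48
Denom = 48 + 6 + 49 + 37 + 4 + 52 = 196
RR1 = 48 / 196 = 0.2449

24.5%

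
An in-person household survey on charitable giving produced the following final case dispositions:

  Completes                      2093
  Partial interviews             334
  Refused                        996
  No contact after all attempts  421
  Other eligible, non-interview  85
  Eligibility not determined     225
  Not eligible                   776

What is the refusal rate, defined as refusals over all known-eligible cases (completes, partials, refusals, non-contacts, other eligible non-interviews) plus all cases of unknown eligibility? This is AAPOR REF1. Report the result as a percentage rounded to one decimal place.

24.0%

Top → 996
Base → 2093 + 334 + 996 + 421 + 85 + 225 = 4154
REF1 = 996 / 4154 = 0.2398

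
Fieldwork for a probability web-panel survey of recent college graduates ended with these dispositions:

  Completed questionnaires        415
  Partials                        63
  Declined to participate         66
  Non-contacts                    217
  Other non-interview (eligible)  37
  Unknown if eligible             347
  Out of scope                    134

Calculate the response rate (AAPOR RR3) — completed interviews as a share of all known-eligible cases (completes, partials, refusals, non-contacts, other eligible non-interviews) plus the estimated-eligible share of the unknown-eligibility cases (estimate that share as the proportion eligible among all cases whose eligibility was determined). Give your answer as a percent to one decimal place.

37.9%

Numerator: 415
Determined eligible: 415 + 63 + 66 + 217 + 37 = 798
e = 798 / (798 + 134) = 798 / 932 = 0.8562
Estimated eligible among unknowns: 0.8562 × 347 = 297.10
Denom: 798 + 297.10 = 1095.10
RR3 = 415 / 1095.10 = 0.3790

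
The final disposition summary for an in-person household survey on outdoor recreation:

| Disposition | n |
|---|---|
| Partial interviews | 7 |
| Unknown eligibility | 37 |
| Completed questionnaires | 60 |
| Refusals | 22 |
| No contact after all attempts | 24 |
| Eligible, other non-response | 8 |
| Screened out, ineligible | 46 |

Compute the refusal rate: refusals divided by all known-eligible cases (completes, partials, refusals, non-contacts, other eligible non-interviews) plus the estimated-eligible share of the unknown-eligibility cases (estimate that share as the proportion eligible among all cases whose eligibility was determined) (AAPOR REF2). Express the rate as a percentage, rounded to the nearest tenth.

Num: 22
Determined eligible: 60 + 7 + 22 + 24 + 8 = 121
e = 121 / (121 + 46) = 121 / 167 = 0.7246
Eligible share of unknowns: 0.7246 × 37 = 26.81
Denom: 121 + 26.81 = 147.81
REF2 = 22 / 147.81 = 0.1488

14.9%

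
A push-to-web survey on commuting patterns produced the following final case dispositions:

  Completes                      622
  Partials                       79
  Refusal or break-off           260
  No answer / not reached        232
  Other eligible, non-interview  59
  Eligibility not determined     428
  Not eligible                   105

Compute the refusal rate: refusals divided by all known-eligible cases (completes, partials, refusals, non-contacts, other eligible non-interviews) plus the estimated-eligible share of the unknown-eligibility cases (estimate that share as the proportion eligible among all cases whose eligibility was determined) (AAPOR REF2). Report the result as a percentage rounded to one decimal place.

15.8%

Numerator = 260
Eligible (known) = 622 + 79 + 260 + 232 + 59 = 1252
e = 1252 / (1252 + 105) = 1252 / 1357 = 0.9226
e × U = 0.9226 × 428 = 394.87
Base = 1252 + 394.87 = 1646.87
REF2 = 260 / 1646.87 = 0.1579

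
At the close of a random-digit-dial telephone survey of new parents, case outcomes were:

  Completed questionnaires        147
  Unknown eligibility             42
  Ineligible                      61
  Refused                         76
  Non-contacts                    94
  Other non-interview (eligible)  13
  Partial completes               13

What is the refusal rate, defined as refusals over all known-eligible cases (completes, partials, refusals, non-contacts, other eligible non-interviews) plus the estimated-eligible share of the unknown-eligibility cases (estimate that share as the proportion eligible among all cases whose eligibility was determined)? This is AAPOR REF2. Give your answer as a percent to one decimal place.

Top: 76
Determined eligible: 147 + 13 + 76 + 94 + 13 = 343
e = 343 / (343 + 61) = 343 / 404 = 0.8490
e × U: 0.8490 × 42 = 35.66
Denom: 343 + 35.66 = 378.66
REF2 = 76 / 378.66 = 0.2007

20.1%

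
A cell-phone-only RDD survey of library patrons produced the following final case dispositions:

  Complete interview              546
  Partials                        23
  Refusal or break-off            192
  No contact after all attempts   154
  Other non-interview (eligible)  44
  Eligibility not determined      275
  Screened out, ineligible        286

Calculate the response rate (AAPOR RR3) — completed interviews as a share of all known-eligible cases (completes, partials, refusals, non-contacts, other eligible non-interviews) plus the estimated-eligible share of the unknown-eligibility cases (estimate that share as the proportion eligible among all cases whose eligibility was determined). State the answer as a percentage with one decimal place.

46.6%

Numerator = 546
Known eligible = 546 + 23 + 192 + 154 + 44 = 959
e = 959 / (959 + 286) = 959 / 1245 = 0.7703
e × U = 0.7703 × 275 = 211.83
Denominator = 959 + 211.83 = 1170.83
RR3 = 546 / 1170.83 = 0.4663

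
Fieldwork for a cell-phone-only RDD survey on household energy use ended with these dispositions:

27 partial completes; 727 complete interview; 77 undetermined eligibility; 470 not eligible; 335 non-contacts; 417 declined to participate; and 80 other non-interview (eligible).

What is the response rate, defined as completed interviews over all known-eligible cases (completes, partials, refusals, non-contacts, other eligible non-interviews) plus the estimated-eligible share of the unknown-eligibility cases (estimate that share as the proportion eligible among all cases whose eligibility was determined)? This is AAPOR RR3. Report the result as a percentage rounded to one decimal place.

Top → 727
Eligible (known) → 727 + 27 + 417 + 335 + 80 = 1586
e = 1586 / (1586 + 470) = 1586 / 2056 = 0.7714
e × U → 0.7714 × 77 = 59.40
Denom → 1586 + 59.40 = 1645.40
RR3 = 727 / 1645.40 = 0.4418

44.2%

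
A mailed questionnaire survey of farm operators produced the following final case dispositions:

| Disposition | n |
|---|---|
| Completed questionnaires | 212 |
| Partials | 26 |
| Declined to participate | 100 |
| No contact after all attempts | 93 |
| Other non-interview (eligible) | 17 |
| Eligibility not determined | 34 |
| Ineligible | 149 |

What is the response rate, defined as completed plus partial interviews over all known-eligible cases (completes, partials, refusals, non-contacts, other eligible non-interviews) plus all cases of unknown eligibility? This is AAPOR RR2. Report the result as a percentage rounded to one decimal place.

Numerator = 212 + 26 = 238
Denom = 212 + 26 + 100 + 93 + 17 + 34 = 482
RR2 = 238 / 482 = 0.4938

49.4%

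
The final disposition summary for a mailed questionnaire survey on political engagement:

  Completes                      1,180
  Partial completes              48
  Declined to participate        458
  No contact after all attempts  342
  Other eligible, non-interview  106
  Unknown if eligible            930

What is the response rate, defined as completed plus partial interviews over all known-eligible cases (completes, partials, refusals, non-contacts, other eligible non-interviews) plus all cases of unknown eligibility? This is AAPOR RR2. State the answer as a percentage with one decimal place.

Numerator = 1180 + 48 = 1228
Base = 1180 + 48 + 458 + 342 + 106 + 930 = 3064
RR2 = 1228 / 3064 = 0.4008

40.1%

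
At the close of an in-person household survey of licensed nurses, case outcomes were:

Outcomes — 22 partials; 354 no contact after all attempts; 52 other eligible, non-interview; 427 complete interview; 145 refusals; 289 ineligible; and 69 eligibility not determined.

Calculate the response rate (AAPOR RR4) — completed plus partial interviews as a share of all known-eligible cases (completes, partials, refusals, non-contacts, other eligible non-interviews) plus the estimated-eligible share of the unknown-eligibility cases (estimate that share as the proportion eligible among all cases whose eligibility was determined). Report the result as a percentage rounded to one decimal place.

42.6%

Top = 427 + 22 = 449
Known eligible = 427 + 22 + 145 + 354 + 52 = 1000
e = 1000 / (1000 + 289) = 1000 / 1289 = 0.7758
Estimated eligible among unknowns = 0.7758 × 69 = 53.53
Denom = 1000 + 53.53 = 1053.53
RR4 = 449 / 1053.53 = 0.4262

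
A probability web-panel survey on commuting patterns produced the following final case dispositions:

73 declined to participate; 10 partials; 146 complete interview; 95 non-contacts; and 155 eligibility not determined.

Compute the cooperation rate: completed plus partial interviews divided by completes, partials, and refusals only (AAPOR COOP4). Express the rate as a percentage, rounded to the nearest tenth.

Numerator → 146 + 10 = 156
Denominator → 146 + 10 + 73 = 229
COOP4 = 156 / 229 = 0.6812

68.1%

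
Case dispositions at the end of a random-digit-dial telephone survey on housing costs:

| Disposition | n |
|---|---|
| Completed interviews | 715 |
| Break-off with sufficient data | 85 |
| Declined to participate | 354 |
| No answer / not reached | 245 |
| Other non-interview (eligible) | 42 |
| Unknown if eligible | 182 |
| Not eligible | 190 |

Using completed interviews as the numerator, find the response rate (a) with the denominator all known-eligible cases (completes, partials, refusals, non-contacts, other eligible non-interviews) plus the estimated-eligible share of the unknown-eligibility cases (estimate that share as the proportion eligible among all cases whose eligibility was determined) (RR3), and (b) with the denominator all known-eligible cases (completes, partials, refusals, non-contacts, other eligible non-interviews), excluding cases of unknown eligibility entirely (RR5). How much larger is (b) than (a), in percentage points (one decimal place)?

5.0

Numerator = 715
Determined eligible = 715 + 85 + 354 + 245 + 42 = 1441
e = 1441 / (1441 + 190) = 1441 / 1631 = 0.8835
Eligible share of unknowns = 0.8835 × 182 = 160.80
Base = 1441 + 160.80 = 1601.80
RR3 = 715 / 1601.80 = 0.4464
Base = 715 + 85 + 354 + 245 + 42 = 1441
RR5 = 715 / 1441 = 0.4962
Difference = 49.62 − 44.64 = 4.98 percentage points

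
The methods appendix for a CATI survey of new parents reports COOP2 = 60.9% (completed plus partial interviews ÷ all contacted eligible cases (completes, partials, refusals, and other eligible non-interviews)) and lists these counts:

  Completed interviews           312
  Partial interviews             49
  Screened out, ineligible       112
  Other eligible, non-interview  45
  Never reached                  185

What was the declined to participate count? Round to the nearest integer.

Num = 312 + 49 = 361
COOP2 = 361 / D = 0.609
D = 361 / 0.609 = 592.8
Remaining denominator categories sum to 406
declined to participate = 592.8 − 406 ≈ 187

187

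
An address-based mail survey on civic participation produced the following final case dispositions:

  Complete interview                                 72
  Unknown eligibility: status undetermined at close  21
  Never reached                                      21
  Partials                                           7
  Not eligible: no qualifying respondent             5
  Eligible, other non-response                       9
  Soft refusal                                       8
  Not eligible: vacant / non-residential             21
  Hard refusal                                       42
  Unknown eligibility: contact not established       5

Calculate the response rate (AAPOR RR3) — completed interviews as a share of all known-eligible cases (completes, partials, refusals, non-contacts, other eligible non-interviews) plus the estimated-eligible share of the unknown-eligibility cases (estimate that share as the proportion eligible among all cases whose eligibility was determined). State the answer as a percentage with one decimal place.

Refusals = 42 + 8 = 50
Unknown if eligible = 5 + 21 = 26
Not eligible = 5 + 21 = 26
Numerator → 72
Determined eligible → 72 + 7 + 50 + 21 + 9 = 159
e = 159 / (159 + 26) = 159 / 185 = 0.8595
e × U → 0.8595 × 26 = 22.35
Denominator → 159 + 22.35 = 181.35
RR3 = 72 / 181.35 = 0.3970

39.7%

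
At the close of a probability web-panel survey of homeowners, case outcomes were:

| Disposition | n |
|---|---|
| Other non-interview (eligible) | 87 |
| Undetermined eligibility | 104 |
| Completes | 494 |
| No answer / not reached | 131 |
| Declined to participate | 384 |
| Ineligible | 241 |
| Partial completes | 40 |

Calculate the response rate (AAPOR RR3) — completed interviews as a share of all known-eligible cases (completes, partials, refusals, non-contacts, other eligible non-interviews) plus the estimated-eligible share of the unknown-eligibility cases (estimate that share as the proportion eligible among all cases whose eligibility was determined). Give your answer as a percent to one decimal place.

40.4%

Top: 494
Determined eligible: 494 + 40 + 384 + 131 + 87 = 1136
e = 1136 / (1136 + 241) = 1136 / 1377 = 0.8250
Eligible share of unknowns: 0.8250 × 104 = 85.80
Denominator: 1136 + 85.80 = 1221.80
RR3 = 494 / 1221.80 = 0.4043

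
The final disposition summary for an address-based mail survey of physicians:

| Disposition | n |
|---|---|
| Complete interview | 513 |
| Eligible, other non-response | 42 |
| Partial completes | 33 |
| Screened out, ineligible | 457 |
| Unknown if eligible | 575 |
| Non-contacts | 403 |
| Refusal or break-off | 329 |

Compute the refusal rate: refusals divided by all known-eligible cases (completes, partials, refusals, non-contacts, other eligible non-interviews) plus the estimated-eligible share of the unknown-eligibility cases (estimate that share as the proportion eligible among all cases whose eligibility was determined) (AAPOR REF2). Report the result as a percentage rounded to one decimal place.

Numerator = 329
Eligible (known) = 513 + 33 + 329 + 403 + 42 = 1320
e = 1320 / (1320 + 457) = 1320 / 1777 = 0.7428
Estimated eligible among unknowns = 0.7428 × 575 = 427.11
Denominator = 1320 + 427.11 = 1747.11
REF2 = 329 / 1747.11 = 0.1883

18.8%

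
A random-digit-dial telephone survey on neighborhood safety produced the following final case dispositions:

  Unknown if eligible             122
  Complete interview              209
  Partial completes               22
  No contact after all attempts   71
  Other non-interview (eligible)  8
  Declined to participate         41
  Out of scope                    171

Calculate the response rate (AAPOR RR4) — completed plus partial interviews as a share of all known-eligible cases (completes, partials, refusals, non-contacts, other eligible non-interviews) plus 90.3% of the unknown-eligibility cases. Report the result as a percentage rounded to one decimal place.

Top → 209 + 22 = 231
Eligible (known) → 209 + 22 + 41 + 71 + 8 = 351
e × U → 0.9030 × 122 = 110.17
Denom → 351 + 110.17 = 461.17
RR4 = 231 / 461.17 = 0.5009

50.1%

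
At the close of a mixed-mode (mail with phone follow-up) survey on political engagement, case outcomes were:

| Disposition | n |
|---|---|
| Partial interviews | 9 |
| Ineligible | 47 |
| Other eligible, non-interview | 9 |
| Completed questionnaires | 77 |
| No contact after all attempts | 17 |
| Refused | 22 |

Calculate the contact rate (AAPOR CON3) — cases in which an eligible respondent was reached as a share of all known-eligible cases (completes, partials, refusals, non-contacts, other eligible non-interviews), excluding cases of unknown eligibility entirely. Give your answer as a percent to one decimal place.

87.3%

Num → 77 + 9 + 22 + 9 = 117
Denom → 77 + 9 + 22 + 17 + 9 = 134
CON3 = 117 / 134 = 0.8731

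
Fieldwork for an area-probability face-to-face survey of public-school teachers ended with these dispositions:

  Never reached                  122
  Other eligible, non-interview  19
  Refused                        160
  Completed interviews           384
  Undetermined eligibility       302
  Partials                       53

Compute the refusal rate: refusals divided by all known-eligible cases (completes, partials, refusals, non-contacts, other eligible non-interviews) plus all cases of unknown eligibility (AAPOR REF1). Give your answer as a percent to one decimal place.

15.4%

Num: 160
Denom: 384 + 53 + 160 + 122 + 19 + 302 = 1040
REF1 = 160 / 1040 = 0.1538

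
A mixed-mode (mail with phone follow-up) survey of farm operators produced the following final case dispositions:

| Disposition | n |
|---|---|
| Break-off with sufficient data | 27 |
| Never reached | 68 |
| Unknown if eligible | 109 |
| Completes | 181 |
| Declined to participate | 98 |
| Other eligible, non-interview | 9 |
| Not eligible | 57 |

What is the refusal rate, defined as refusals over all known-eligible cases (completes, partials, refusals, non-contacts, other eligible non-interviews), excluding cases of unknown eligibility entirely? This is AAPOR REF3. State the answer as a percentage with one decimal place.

25.6%

Numerator → 98
Base → 181 + 27 + 98 + 68 + 9 = 383
REF3 = 98 / 383 = 0.2559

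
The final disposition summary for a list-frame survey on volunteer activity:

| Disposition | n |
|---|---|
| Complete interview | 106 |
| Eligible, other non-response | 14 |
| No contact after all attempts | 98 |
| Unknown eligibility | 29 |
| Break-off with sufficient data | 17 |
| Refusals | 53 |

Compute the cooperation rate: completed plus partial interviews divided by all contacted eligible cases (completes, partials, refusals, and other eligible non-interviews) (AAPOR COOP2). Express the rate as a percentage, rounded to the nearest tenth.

64.7%

Num → 106 + 17 = 123
Base → 106 + 17 + 53 + 14 = 190
COOP2 = 123 / 190 = 0.6474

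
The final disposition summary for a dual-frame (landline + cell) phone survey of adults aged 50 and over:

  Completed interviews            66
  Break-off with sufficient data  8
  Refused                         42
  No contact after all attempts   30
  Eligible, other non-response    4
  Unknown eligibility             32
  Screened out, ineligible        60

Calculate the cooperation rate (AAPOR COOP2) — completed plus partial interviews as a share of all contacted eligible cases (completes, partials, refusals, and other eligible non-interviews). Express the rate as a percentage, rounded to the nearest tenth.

Top → 66 + 8 = 74
Base → 66 + 8 + 42 + 4 = 120
COOP2 = 74 / 120 = 0.6167

61.7%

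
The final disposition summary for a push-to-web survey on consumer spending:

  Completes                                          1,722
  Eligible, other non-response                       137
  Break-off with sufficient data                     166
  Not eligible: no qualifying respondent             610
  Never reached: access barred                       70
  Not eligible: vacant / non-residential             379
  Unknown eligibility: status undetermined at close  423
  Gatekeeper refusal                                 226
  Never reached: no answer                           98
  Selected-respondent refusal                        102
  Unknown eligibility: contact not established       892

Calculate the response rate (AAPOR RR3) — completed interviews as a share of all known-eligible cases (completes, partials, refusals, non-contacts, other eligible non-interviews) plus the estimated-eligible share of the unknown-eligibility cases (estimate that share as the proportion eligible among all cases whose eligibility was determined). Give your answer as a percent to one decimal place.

49.7%

Refused = 226 + 102 = 328
No contact after all attempts = 98 + 70 = 168
Unknown eligibility = 892 + 423 = 1315
Screened out, ineligible = 610 + 379 = 989
Numerator → 1722
Known eligible → 1722 + 166 + 328 + 168 + 137 = 2521
e = 2521 / (2521 + 989) = 2521 / 3510 = 0.7182
Estimated eligible among unknowns → 0.7182 × 1315 = 944.43
Denominator → 2521 + 944.43 = 3465.43
RR3 = 1722 / 3465.43 = 0.4969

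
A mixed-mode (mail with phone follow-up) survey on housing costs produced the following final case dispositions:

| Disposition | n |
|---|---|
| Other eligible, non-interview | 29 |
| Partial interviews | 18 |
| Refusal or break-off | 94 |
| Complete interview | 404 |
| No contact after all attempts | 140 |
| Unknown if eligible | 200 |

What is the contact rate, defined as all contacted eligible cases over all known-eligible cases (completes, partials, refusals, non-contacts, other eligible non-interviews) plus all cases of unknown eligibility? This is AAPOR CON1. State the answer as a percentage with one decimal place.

61.6%

Numerator: 404 + 18 + 94 + 29 = 545
Denominator: 404 + 18 + 94 + 140 + 29 + 200 = 885
CON1 = 545 / 885 = 0.6158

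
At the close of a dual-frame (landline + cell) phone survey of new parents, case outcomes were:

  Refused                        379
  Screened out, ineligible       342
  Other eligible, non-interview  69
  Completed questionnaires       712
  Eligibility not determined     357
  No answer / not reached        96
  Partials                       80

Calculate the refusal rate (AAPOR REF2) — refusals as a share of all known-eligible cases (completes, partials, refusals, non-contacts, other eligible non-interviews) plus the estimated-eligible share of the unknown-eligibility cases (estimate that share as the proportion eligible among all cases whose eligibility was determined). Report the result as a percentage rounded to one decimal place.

Num: 379
Eligible (known): 712 + 80 + 379 + 96 + 69 = 1336
e = 1336 / (1336 + 342) = 1336 / 1678 = 0.7962
Eligible share of unknowns: 0.7962 × 357 = 284.24
Base: 1336 + 284.24 = 1620.24
REF2 = 379 / 1620.24 = 0.2339

23.4%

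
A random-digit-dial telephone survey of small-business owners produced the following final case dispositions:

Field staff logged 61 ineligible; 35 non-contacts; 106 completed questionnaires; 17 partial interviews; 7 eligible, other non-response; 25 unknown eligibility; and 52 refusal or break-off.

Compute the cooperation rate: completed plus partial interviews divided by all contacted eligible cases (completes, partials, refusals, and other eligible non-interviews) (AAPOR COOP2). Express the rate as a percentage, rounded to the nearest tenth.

Top → 106 + 17 = 123
Denominator → 106 + 17 + 52 + 7 = 182
COOP2 = 123 / 182 = 0.6758

67.6%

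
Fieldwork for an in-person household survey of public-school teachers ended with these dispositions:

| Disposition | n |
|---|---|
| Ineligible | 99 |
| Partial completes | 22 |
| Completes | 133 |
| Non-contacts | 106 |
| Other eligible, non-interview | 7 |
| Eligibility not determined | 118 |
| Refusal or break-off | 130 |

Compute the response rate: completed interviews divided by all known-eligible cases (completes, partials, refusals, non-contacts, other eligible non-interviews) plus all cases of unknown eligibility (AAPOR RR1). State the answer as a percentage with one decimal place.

Top = 133
Denom = 133 + 22 + 130 + 106 + 7 + 118 = 516
RR1 = 133 / 516 = 0.2578

25.8%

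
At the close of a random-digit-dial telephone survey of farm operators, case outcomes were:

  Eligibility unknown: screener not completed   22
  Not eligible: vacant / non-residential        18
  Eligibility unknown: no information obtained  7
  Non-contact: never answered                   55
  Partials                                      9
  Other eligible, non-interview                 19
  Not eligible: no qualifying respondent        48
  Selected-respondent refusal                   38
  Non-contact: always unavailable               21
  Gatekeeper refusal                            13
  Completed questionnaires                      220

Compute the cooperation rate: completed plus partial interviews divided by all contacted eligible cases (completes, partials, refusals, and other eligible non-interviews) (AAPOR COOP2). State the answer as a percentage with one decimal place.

76.6%

Refused = 13 + 38 = 51
Never reached = 55 + 21 = 76
Unknown eligibility = 22 + 7 = 29
Screened out, ineligible = 48 + 18 = 66
Top = 220 + 9 = 229
Base = 220 + 9 + 51 + 19 = 299
COOP2 = 229 / 299 = 0.7659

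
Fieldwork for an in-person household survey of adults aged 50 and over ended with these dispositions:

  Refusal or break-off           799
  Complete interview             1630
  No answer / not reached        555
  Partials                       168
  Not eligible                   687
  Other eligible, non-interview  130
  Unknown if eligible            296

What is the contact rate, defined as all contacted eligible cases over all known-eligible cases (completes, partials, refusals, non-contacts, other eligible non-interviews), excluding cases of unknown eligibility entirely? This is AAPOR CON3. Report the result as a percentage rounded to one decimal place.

Num = 1630 + 168 + 799 + 130 = 2727
Base = 1630 + 168 + 799 + 555 + 130 = 3282
CON3 = 2727 / 3282 = 0.8309

83.1%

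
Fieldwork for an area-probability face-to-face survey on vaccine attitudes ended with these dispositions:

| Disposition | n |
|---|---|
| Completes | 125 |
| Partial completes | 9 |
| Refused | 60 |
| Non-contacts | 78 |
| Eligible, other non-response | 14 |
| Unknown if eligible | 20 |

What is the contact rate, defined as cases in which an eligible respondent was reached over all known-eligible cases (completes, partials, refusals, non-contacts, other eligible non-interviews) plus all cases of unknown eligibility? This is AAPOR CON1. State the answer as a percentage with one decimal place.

Num = 125 + 9 + 60 + 14 = 208
Denom = 125 + 9 + 60 + 78 + 14 + 20 = 306
CON1 = 208 / 306 = 0.6797

68.0%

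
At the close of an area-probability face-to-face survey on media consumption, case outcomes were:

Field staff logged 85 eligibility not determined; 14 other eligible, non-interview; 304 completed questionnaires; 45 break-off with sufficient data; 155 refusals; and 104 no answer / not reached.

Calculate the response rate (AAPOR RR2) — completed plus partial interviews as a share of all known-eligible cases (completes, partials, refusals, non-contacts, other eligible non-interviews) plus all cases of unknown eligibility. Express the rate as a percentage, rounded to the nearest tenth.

Num = 304 + 45 = 349
Denom = 304 + 45 + 155 + 104 + 14 + 85 = 707
RR2 = 349 / 707 = 0.4936

49.4%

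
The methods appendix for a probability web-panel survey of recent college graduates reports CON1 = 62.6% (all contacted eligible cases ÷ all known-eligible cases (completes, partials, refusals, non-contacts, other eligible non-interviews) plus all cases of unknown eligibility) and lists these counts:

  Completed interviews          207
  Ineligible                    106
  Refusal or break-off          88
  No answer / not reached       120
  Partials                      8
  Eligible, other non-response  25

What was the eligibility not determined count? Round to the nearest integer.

Numerator → 207 + 8 + 88 + 25 = 328
CON1 = 328 / D = 0.626
D = 328 / 0.626 = 524.0
Other denominator terms total 448
eligibility not determined = 524.0 − 448 ≈ 76

76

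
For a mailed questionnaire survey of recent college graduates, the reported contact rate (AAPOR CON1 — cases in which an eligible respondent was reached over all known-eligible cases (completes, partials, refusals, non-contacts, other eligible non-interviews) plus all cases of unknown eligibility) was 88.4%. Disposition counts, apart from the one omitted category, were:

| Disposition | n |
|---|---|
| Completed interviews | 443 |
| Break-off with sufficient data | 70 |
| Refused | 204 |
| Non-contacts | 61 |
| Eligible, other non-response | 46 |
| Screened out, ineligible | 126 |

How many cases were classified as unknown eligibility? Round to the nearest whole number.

Num: 443 + 70 + 204 + 46 = 763
CON1 = 763 / D = 0.884
D = 763 / 0.884 = 863.1
Remaining denominator categories sum to 824
unknown eligibility = 863.1 − 824 ≈ 39

39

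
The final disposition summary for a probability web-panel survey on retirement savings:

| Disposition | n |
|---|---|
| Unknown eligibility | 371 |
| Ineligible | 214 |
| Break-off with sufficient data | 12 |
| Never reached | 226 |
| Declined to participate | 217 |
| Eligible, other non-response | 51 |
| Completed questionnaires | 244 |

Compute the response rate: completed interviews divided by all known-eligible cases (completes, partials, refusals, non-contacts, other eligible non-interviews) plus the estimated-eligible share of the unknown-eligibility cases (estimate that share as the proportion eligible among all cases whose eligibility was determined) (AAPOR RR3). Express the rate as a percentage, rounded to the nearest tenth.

Num: 244
Eligible (known): 244 + 12 + 217 + 226 + 51 = 750
e = 750 / (750 + 214) = 750 / 964 = 0.7780
Estimated eligible among unknowns: 0.7780 × 371 = 288.64
Denom: 750 + 288.64 = 1038.64
RR3 = 244 / 1038.64 = 0.2349

23.5%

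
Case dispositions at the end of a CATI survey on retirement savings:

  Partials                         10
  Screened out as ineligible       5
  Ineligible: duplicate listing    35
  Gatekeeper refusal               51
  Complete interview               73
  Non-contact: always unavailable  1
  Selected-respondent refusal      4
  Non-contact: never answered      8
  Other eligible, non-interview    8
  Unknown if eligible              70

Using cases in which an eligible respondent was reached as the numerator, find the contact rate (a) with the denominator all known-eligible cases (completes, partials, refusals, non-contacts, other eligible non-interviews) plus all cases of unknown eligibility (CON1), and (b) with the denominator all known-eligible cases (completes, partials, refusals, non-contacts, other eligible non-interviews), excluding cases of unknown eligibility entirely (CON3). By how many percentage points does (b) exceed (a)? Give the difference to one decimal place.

Declined to participate = 51 + 4 = 55
No contact after all attempts = 8 + 1 = 9
Screened out, ineligible = 5 + 35 = 40
Num: 73 + 10 + 55 + 8 = 146
Denominator: 73 + 10 + 55 + 9 + 8 + 70 = 225
CON1 = 146 / 225 = 0.6489
Denominator: 73 + 10 + 55 + 9 + 8 = 155
CON3 = 146 / 155 = 0.9419
Difference = 94.19 − 64.89 = 29.30 percentage points

29.3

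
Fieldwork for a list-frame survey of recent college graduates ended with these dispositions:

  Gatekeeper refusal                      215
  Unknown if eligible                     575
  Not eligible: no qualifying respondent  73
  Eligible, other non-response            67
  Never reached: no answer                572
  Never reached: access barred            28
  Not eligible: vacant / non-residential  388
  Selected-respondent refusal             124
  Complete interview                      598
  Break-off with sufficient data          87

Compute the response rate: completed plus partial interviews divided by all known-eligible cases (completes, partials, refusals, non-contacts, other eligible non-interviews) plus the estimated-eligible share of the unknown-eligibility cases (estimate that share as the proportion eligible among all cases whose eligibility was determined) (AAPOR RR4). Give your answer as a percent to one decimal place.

32.0%

Declined to participate = 215 + 124 = 339
No contact after all attempts = 572 + 28 = 600
Out of scope = 73 + 388 = 461
Num: 598 + 87 = 685
Eligible (known): 598 + 87 + 339 + 600 + 67 = 1691
e = 1691 / (1691 + 461) = 1691 / 2152 = 0.7858
Estimated eligible among unknowns: 0.7858 × 575 = 451.84
Denominator: 1691 + 451.84 = 2142.84
RR4 = 685 / 2142.84 = 0.3197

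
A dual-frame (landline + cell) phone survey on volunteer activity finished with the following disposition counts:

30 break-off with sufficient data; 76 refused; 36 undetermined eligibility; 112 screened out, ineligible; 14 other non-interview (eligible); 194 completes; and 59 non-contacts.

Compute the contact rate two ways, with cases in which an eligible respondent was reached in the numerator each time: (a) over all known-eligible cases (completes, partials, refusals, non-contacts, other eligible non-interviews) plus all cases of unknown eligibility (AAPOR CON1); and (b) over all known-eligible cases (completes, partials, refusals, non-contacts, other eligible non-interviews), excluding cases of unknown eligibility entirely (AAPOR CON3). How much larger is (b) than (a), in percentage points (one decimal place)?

7.4

Numerator → 194 + 30 + 76 + 14 = 314
Base → 194 + 30 + 76 + 59 + 14 + 36 = 409
CON1 = 314 / 409 = 0.7677
Base → 194 + 30 + 76 + 59 + 14 = 373
CON3 = 314 / 373 = 0.8418
Difference = 84.18 − 76.77 = 7.41 percentage points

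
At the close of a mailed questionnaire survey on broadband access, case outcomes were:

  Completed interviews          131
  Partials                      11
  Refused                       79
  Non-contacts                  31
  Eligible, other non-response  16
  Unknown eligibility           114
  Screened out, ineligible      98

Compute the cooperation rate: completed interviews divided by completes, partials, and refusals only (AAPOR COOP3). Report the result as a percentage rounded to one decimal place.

Num = 131
Base = 131 + 11 + 79 = 221
COOP3 = 131 / 221 = 0.5928

59.3%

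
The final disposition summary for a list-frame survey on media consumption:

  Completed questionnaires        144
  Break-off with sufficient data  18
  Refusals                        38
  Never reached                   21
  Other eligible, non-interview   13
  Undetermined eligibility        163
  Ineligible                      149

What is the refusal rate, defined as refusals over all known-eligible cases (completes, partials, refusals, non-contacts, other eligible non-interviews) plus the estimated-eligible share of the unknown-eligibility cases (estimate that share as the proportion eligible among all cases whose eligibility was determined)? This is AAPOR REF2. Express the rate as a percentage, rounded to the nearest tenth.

11.4%

Num → 38
Eligible (known) → 144 + 18 + 38 + 21 + 13 = 234
e = 234 / (234 + 149) = 234 / 383 = 0.6110
Eligible share of unknowns → 0.6110 × 163 = 99.59
Denom → 234 + 99.59 = 333.59
REF2 = 38 / 333.59 = 0.1139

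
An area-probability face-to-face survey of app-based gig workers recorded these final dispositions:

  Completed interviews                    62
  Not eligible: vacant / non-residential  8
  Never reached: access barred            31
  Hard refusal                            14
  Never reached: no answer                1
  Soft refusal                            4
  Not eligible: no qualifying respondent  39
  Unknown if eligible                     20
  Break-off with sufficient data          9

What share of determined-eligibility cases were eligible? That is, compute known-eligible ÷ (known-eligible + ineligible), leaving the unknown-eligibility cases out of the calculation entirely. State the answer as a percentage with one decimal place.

72.0%

Refusal or break-off = 14 + 4 = 18
Never reached = 1 + 31 = 32
Screened out, ineligible = 39 + 8 = 47
Known eligible → 62 + 9 + 18 + 32 = 121
e = 121 / (121 + 47) = 121 / 168 = 0.7202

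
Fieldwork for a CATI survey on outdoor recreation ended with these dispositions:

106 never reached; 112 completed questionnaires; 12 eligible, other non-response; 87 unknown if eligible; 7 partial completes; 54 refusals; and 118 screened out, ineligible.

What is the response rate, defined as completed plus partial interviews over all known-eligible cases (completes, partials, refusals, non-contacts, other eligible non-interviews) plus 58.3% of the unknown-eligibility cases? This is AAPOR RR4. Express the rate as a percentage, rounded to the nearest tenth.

Top = 112 + 7 = 119
Eligible (known) = 112 + 7 + 54 + 106 + 12 = 291
Eligible share of unknowns = 0.5830 × 87 = 50.72
Denominator = 291 + 50.72 = 341.72
RR4 = 119 / 341.72 = 0.3482

34.8%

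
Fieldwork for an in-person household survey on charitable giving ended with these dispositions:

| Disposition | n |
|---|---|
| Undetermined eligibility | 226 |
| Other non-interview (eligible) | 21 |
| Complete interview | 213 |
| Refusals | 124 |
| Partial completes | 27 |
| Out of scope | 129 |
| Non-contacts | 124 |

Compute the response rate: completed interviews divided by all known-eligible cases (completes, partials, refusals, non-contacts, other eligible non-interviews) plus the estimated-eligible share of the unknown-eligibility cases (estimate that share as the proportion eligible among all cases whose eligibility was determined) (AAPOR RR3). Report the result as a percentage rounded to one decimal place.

Num = 213
Determined eligible = 213 + 27 + 124 + 124 + 21 = 509
e = 509 / (509 + 129) = 509 / 638 = 0.7978
Eligible share of unknowns = 0.7978 × 226 = 180.30
Denom = 509 + 180.30 = 689.30
RR3 = 213 / 689.30 = 0.3090

30.9%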